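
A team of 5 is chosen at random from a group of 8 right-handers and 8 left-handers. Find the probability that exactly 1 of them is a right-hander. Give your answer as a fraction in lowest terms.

The sample space is all 5-subsets of the 16: C(16,5) = 4368.
Selections with exactly 1 right-hander: choose 1 of the 8 right-handers and 4 of the 8 left-handers, C(8,1)·C(8,4) = 8·70 = 560.
Probability = 560/4368 = 5/39.

5/39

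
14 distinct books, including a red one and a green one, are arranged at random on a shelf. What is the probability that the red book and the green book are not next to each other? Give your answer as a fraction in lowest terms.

6/7

There are 14! = 87178291200 arrangements.
Arrangements with the red book and the green book adjacent: 2·13! = 12454041600.
So not adjacent: 87178291200 − 12454041600 = 74724249600, probability 74724249600/87178291200 = 6/7.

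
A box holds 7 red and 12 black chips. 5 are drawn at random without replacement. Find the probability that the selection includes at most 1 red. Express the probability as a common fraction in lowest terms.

473/1292

Total selections: C(19,5) = 11628.
Favorable selections (at most 1 red): C(7,0)·C(12,5) + C(7,1)·C(12,4) = 792 + 3465 = 4257.
Probability = 4257/11628 = 473/1292.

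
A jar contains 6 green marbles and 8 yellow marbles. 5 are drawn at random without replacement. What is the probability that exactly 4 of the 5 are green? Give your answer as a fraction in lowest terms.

The sample space is all 5-subsets of the 14: C(14,5) = 2002.
Selections with exactly 4 green: choose 4 of the 6 green and 1 of the 8 yellow, C(6,4)·C(8,1) = 15·8 = 120.
Probability = 120/2002 = 60/1001.

60/1001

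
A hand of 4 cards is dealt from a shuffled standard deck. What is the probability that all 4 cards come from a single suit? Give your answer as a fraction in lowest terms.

There are C(52,4) = 270725 possible 4-card hands.
Hands of one suit: 4 suits × C(13,4) = 4·715 = 2860.
Probability = 2860/270725 = 44/4165.

44/4165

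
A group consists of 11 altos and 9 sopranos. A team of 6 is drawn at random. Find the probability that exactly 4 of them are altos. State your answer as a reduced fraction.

99/323

There are C(20,6) = 38760 ways to choose 6 from 20.
Selections with exactly 4 altos: choose 4 of the 11 altos and 2 of the 9 sopranos, C(11,4)·C(9,2) = 330·36 = 11880.
Probability = 11880/38760 = 99/323.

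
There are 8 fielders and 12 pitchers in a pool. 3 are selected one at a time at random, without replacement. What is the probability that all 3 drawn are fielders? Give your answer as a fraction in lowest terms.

Multiply the conditional probabilities at each draw: 8/20 · 7/19 · 6/18 = 336/6840 = 14/285.

14/285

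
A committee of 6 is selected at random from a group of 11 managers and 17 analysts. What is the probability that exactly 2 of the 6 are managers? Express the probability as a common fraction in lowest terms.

935/2691

Total number of selections: C(28,6) = 376740.
Selections with exactly 2 managers: choose 2 of the 11 managers and 4 of the 17 analysts, C(11,2)·C(17,4) = 55·2380 = 130900.
Probability = 130900/376740 = 935/2691.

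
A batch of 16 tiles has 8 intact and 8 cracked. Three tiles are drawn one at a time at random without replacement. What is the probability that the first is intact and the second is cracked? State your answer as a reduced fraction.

Multiply the conditional probabilities at each draw: 8/16 · 8/15 = 64/240 = 4/15.

4/15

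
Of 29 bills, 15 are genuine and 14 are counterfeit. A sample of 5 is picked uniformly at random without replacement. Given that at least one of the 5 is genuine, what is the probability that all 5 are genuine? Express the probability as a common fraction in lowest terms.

Work in counts. Selections with at least one genuine: C(29,5) − C(14,5) = 118755 − 2002 = 116753.
Of those, selections where all 5 are genuine: C(15,5) = 3003.
Conditional probability = 3003/116753 = 33/1283.

33/1283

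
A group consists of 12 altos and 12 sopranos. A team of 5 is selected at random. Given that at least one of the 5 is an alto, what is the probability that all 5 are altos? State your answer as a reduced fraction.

3/158

Work in counts. Selections with at least one alto: C(24,5) − C(12,5) = 42504 − 792 = 41712.
Of those, selections where all 5 are altos: C(12,5) = 792.
Conditional probability = 792/41712 = 3/158.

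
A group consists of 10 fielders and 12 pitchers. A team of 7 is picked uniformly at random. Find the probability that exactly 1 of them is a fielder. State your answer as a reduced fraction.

The sample space is all 7-subsets of the 22: C(22,7) = 170544.
Selections with exactly 1 fielder: choose 1 of the 10 fielders and 6 of the 12 pitchers, C(10,1)·C(12,6) = 10·924 = 9240.
Probability = 9240/170544 = 35/646.

35/646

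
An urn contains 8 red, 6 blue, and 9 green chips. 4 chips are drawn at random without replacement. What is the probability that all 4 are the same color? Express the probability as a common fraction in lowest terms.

211/8855

There are C(23,4) = 8855 ways to draw 4 chips.
All same color: C(8,4) + C(6,4) + C(9,4) = 70 + 15 + 126 = 211.
Probability = 211/8855.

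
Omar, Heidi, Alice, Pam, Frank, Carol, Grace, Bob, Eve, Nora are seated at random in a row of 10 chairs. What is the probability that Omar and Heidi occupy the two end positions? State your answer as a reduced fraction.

There are 10! = 3628800 arrangements.
Place Omar and Heidi at the ends in 2 ways, arrange the remaining 8 in 8! = 40320 ways: 2·40320 = 80640.
Probability = 80640/3628800 = 1/45.

1/45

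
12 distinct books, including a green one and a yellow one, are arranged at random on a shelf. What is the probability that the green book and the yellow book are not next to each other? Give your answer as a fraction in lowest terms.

5/6

There are 12! = 479001600 arrangements.
Arrangements with the green book and the yellow book adjacent: 2·11! = 79833600.
So not adjacent: 479001600 − 79833600 = 399168000, probability 399168000/479001600 = 5/6.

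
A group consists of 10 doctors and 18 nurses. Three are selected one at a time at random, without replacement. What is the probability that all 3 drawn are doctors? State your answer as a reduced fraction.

Multiply the conditional probabilities at each draw: 10/28 · 9/27 · 8/26 = 720/19656 = 10/273.

10/273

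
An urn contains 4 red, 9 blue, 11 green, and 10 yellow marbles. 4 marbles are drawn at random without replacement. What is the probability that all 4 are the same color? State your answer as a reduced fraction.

There are C(34,4) = 46376 ways to draw 4 marbles.
All same color: C(4,4) + C(9,4) + C(11,4) + C(10,4) = 1 + 126 + 330 + 210 = 667.
Probability = 667/46376.

667/46376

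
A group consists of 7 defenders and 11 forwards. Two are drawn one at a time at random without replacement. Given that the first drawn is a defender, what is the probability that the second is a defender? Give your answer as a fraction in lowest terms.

After removing one defender, 17 remain: 6 defenders and 11 forwards.
So the probability the next is a defender is 6/17.

6/17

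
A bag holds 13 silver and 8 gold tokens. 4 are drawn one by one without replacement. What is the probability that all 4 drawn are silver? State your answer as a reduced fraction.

Multiply the conditional probabilities at each draw: 13/21 · 12/20 · 11/19 · 10/18 = 17160/143640 = 143/1197.

143/1197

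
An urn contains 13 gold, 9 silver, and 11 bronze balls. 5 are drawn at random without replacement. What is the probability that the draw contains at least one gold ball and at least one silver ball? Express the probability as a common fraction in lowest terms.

29965/39556

There are C(33,5) = 237336 possible draws.
By inclusion-exclusion on the complements, draws missing all gold or all silver: C(20,5) + C(24,5) − C(11,5) = 15504 + 42504 − 462 = 57546.
So draws with at least one of each: 237336 − 57546 = 179790, probability 179790/237336 = 29965/39556.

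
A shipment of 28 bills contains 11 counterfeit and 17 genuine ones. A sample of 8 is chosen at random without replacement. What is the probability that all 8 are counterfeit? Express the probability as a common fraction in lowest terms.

There are C(28,8) = 3108105 possible selections.
Selections with all counterfeit: C(11,8) = 165.
Probability = 165/3108105 = 1/18837.

1/18837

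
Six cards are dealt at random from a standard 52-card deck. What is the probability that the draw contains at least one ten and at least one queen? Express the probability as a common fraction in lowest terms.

There are C(52,6) = 20358520 possible draws.
By inclusion-exclusion on the complements, draws missing all tens or all queens: C(48,6) + C(48,6) − C(44,6) = 12271512 + 12271512 − 7059052 = 17483972.
So draws with at least one of each: 20358520 − 17483972 = 2874548, probability 2874548/20358520 = 718637/5089630.

718637/5089630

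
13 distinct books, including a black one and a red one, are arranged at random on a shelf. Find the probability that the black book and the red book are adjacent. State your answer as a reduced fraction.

2/13

There are 13! = 6227020800 arrangements.
Treat the black book and the red book as a block: 12! arrangements of the blocks × 2 orders within the block = 2·479001600 = 958003200.
Probability = 958003200/6227020800 = 2/13.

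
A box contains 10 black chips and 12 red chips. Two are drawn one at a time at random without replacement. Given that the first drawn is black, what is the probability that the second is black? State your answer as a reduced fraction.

After removing one black, 21 remain: 9 black and 12 red.
So the probability the next is black is 9/21 = 3/7.

3/7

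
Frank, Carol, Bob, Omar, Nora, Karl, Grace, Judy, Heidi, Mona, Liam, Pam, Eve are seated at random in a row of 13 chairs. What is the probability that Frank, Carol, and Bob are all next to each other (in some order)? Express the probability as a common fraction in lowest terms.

1/26

There are 13! = 6227020800 arrangements.
Treat the three as one block: 11! placements × 3! orders within the block = 39916800·6 = 239500800.
Probability = 239500800/6227020800 = 1/26.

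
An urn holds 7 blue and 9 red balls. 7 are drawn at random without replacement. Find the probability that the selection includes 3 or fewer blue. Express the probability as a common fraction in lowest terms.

There are C(16,7) = 11440 ways to choose the 7.
Favorable selections (3 or fewer blue): C(7,0)·C(9,7) + C(7,1)·C(9,6) + C(7,2)·C(9,5) + C(7,3)·C(9,4) = 36 + 588 + 2646 + 4410 = 7680.
Probability = 7680/11440 = 96/143.

96/143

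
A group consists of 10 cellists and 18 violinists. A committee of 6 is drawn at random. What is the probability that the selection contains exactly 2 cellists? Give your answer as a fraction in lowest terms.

The sample space is all 6-subsets of the 28: C(28,6) = 376740.
Selections with exactly 2 cellists: choose 2 of the 10 cellists and 4 of the 18 violinists, C(10,2)·C(18,4) = 45·3060 = 137700.
Probability = 137700/376740 = 765/2093.

765/2093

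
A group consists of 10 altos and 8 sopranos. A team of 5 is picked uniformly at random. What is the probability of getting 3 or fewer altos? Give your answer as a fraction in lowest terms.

Total selections: C(18,5) = 8568.
Count the complement (more than 3 altos): C(10,4)·C(8,1) + C(10,5)·C(8,0) = 1680 + 252 = 1932.
Probability = 1 − 1932/8568 = 6636/8568 = 79/102.

79/102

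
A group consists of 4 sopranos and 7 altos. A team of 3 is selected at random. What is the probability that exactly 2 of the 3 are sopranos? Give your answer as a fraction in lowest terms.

14/55

There are C(11,3) = 165 ways to choose 3 from 11.
Selections with exactly 2 sopranos: choose 2 of the 4 sopranos and 1 of the 7 altos, C(4,2)·C(7,1) = 6·7 = 42.
Probability = 42/165 = 14/55.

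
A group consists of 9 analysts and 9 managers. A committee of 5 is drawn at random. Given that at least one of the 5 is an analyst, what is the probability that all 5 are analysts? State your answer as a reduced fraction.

Work in counts. Selections with at least one analyst: C(18,5) − C(9,5) = 8568 − 126 = 8442.
Of those, selections where all 5 are analysts: C(9,5) = 126.
Conditional probability = 126/8442 = 1/67.

1/67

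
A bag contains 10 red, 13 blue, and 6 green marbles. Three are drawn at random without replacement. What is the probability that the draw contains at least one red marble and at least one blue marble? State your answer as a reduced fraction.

715/1218

There are C(29,3) = 3654 possible draws.
By inclusion-exclusion on the complements, draws missing all red or all blue: C(19,3) + C(16,3) − C(6,3) = 969 + 560 − 20 = 1509.
So draws with at least one of each: 3654 − 1509 = 2145, probability 2145/3654 = 715/1218.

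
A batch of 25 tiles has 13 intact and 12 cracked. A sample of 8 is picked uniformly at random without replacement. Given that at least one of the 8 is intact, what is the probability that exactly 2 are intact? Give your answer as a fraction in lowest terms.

Work in counts. Selections with at least one intact: C(25,8) − C(12,8) = 1081575 − 495 = 1081080.
Of those, selections where exactly 2 are intact: C(13,2)·C(12,6) = 78·924 = 72072.
Conditional probability = 72072/1081080 = 1/15.

1/15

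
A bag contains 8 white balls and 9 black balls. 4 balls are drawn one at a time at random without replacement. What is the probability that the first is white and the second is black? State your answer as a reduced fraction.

9/34

Multiply the conditional probabilities at each draw: 8/17 · 9/16 = 72/272 = 9/34.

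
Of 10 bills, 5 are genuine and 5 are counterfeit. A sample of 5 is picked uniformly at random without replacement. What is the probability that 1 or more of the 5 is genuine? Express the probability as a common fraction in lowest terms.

251/252

Total selections: C(10,5) = 252.
Favorable selections (1 or more genuine): C(5,1)·C(5,4) + C(5,2)·C(5,3) + C(5,3)·C(5,2) + C(5,4)·C(5,1) + C(5,5)·C(5,0) = 25 + 100 + 100 + 25 + 1 = 251.
Probability = 251/252.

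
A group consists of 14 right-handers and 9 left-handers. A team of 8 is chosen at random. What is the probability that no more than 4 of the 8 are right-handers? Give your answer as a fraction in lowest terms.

There are C(23,8) = 490314 ways to choose the 8.
Count the complement (more than 4 right-handers): C(14,5)·C(9,3) + C(14,6)·C(9,2) + C(14,7)·C(9,1) + C(14,8)·C(9,0) = 168168 + 108108 + 30888 + 3003 = 310167.
Probability = 1 − 310167/490314 = 180147/490314 = 5459/14858.

5459/14858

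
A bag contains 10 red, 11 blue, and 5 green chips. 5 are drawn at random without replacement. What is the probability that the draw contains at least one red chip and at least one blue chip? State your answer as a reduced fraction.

531/598

There are C(26,5) = 65780 possible draws.
By inclusion-exclusion on the complements, draws missing all red or all blue: C(16,5) + C(15,5) − C(5,5) = 4368 + 3003 − 1 = 7370.
So draws with at least one of each: 65780 − 7370 = 58410, probability 58410/65780 = 531/598.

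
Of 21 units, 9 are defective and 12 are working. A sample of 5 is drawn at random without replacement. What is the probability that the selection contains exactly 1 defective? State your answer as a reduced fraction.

The sample space is all 5-subsets of the 21: C(21,5) = 20349.
Selections with exactly 1 defective: choose 1 of the 9 defective and 4 of the 12 working, C(9,1)·C(12,4) = 9·495 = 4455.
Probability = 4455/20349 = 495/2261.

495/2261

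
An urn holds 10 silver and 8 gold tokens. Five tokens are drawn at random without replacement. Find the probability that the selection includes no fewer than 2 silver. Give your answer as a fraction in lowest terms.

Total selections: C(18,5) = 8568.
Favorable selections (no fewer than 2 silver): C(10,2)·C(8,3) + C(10,3)·C(8,2) + C(10,4)·C(8,1) + C(10,5)·C(8,0) = 2520 + 3360 + 1680 + 252 = 7812.
Probability = 7812/8568 = 31/34.

31/34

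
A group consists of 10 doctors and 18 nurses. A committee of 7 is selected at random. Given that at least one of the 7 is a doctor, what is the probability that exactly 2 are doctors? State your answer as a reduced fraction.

5355/16003

Work in counts. Selections with at least one doctor: C(28,7) − C(18,7) = 1184040 − 31824 = 1152216.
Of those, selections where exactly 2 are doctors: C(10,2)·C(18,5) = 45·8568 = 385560.
Conditional probability = 385560/1152216 = 5355/16003.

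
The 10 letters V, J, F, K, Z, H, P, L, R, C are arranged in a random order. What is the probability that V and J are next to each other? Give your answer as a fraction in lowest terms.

There are 10! = 3628800 arrangements.
Treat V and J as a block: 9! arrangements of the blocks × 2 orders within the block = 2·362880 = 725760.
Probability = 725760/3628800 = 1/5.

1/5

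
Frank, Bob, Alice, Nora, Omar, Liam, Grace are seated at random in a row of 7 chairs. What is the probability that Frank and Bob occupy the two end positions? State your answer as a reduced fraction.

1/21

There are 7! = 5040 arrangements.
Place Frank and Bob at the ends in 2 ways, arrange the remaining 5 in 5! = 120 ways: 2·120 = 240.
Probability = 240/5040 = 1/21.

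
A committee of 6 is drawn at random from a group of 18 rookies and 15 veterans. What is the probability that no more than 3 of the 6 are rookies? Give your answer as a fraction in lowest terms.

There are C(33,6) = 1107568 ways to choose the 6.
Count the complement (more than 3 rookies): C(18,4)·C(15,2) + C(18,5)·C(15,1) + C(18,6)·C(15,0) = 321300 + 128520 + 18564 = 468384.
Probability = 1 − 468384/1107568 = 639184/1107568 = 5707/9889.

5707/9889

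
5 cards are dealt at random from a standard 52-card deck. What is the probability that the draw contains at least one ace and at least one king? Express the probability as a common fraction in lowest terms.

6509/64974

There are C(52,5) = 2598960 possible draws.
By inclusion-exclusion on the complements, draws missing all aces or all kings: C(48,5) + C(48,5) − C(44,5) = 1712304 + 1712304 − 1086008 = 2338600.
So draws with at least one of each: 2598960 − 2338600 = 260360, probability 260360/2598960 = 6509/64974.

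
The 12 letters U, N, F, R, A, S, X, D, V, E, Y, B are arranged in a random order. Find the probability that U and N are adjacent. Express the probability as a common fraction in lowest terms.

1/6

There are 12! = 479001600 arrangements.
Treat U and N as a block: 11! arrangements of the blocks × 2 orders within the block = 2·39916800 = 79833600.
Probability = 79833600/479001600 = 1/6.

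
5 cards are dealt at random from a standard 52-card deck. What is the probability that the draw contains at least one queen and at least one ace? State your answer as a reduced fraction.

There are C(52,5) = 2598960 possible draws.
By inclusion-exclusion on the complements, draws missing all queens or all aces: C(48,5) + C(48,5) − C(44,5) = 1712304 + 1712304 − 1086008 = 2338600.
So draws with at least one of each: 2598960 − 2338600 = 260360, probability 260360/2598960 = 6509/64974.

6509/64974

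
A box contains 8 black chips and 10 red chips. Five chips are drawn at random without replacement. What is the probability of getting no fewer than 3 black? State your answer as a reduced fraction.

13/34

Total selections: C(18,5) = 8568.
Favorable selections (no fewer than 3 black): C(8,3)·C(10,2) + C(8,4)·C(10,1) + C(8,5)·C(10,0) = 2520 + 700 + 56 = 3276.
Probability = 3276/8568 = 13/34.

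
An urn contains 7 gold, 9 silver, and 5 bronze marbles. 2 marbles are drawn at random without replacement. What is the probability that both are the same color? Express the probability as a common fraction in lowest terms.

There are C(21,2) = 210 ways to draw 2 marbles.
All same color: C(7,2) + C(9,2) + C(5,2) = 21 + 36 + 10 = 67.
Probability = 67/210.

67/210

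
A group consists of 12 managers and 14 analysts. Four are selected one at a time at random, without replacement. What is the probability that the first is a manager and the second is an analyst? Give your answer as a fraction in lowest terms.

84/325

Multiply the conditional probabilities at each draw: 12/26 · 14/25 = 168/650 = 84/325.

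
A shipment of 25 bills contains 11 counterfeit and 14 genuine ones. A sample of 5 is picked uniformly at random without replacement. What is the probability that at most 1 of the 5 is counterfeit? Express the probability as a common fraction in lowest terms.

169/690

Total selections: C(25,5) = 53130.
Favorable selections (at most 1 counterfeit): C(11,0)·C(14,5) + C(11,1)·C(14,4) = 2002 + 11011 = 13013.
Probability = 13013/53130 = 169/690.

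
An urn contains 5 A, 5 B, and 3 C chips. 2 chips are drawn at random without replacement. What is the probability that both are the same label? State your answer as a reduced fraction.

23/78

There are C(13,2) = 78 ways to draw 2 chips.
All same label: C(5,2) + C(5,2) + C(3,2) = 10 + 10 + 3 = 23.
Probability = 23/78.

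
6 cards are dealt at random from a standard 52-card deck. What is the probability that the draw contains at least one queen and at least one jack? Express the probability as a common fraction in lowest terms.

There are C(52,6) = 20358520 possible draws.
By inclusion-exclusion on the complements, draws missing all queens or all jacks: C(48,6) + C(48,6) − C(44,6) = 12271512 + 12271512 − 7059052 = 17483972.
So draws with at least one of each: 20358520 − 17483972 = 2874548, probability 2874548/20358520 = 718637/5089630.

718637/5089630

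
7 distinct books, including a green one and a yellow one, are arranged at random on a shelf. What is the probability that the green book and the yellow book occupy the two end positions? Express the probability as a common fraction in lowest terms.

There are 7! = 5040 arrangements.
Place the green book and the yellow book at the ends in 2 ways, arrange the remaining 5 in 5! = 120 ways: 2·120 = 240.
Probability = 240/5040 = 1/21.

1/21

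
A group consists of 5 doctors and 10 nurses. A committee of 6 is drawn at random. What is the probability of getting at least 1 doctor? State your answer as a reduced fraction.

There are C(15,6) = 5005 ways to choose the 6.
The complement is all 6 are nurses: C(10,6) = 210.
Probability = 1 − 210/5005 = 4795/5005 = 137/143.

137/143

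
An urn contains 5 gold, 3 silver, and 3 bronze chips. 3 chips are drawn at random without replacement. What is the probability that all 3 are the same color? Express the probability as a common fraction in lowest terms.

There are C(11,3) = 165 ways to draw 3 chips.
All same color: C(5,3) + C(3,3) + C(3,3) = 10 + 1 + 1 = 12.
Probability = 12/165 = 4/55.

4/55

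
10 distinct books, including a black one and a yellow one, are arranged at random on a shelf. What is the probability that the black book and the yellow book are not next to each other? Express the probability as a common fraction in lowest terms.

There are 10! = 3628800 arrangements.
Arrangements with the black book and the yellow book adjacent: 2·9! = 725760.
So not adjacent: 3628800 − 725760 = 2903040, probability 2903040/3628800 = 4/5.

4/5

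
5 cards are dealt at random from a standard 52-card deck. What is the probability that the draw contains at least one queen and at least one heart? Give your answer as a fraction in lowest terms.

There are C(52,5) = 2598960 possible draws.
By inclusion-exclusion on the complements, draws missing all queens or all hearts: C(48,5) + C(39,5) − C(36,5) = 1712304 + 575757 − 376992 = 1911069.
So draws with at least one of each: 2598960 − 1911069 = 687891, probability 687891/2598960 = 229297/866320.

229297/866320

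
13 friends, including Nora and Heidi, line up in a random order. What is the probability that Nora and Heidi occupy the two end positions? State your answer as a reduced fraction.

There are 13! = 6227020800 arrangements.
Place Nora and Heidi at the ends in 2 ways, arrange the remaining 11 in 11! = 39916800 ways: 2·39916800 = 79833600.
Probability = 79833600/6227020800 = 1/78.

1/78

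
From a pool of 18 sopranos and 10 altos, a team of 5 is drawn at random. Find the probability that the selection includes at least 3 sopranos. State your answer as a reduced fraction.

1054/1365

Total selections: C(28,5) = 98280.
Favorable selections (at least 3 sopranos): C(18,3)·C(10,2) + C(18,4)·C(10,1) + C(18,5)·C(10,0) = 36720 + 30600 + 8568 = 75888.
Probability = 75888/98280 = 1054/1365.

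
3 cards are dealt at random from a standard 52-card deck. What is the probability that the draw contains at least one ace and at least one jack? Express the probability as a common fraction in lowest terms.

188/5525

There are C(52,3) = 22100 possible draws.
By inclusion-exclusion on the complements, draws missing all aces or all jacks: C(48,3) + C(48,3) − C(44,3) = 17296 + 17296 − 13244 = 21348.
So draws with at least one of each: 22100 − 21348 = 752, probability 752/22100 = 188/5525.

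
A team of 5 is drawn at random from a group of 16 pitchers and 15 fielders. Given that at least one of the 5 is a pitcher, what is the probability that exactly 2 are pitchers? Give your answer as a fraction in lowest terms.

650/1987

Work in counts. Selections with at least one pitcher: C(31,5) − C(15,5) = 169911 − 3003 = 166908.
Of those, selections where exactly 2 are pitchers: C(16,2)·C(15,3) = 120·455 = 54600.
Conditional probability = 54600/166908 = 650/1987.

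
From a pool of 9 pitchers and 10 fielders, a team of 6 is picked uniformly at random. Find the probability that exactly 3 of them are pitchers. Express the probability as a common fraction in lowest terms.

There are C(19,6) = 27132 ways to choose 6 from 19.
Selections with exactly 3 pitchers: choose 3 of the 9 pitchers and 3 of the 10 fielders, C(9,3)·C(10,3) = 84·120 = 10080.
Probability = 10080/27132 = 120/323.

120/323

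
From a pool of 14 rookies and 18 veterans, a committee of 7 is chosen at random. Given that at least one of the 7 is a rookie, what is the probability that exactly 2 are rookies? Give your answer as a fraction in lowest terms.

Work in counts. Selections with at least one rookie: C(32,7) − C(18,7) = 3365856 − 31824 = 3334032.
Of those, selections where exactly 2 are rookies: C(14,2)·C(18,5) = 91·8568 = 779688.
Conditional probability = 779688/3334032 = 833/3562.

833/3562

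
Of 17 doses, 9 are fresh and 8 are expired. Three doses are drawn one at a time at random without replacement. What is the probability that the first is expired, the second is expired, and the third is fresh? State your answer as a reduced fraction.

21/170

Multiply the conditional probabilities at each draw: 8/17 · 7/16 · 9/15 = 504/4080 = 21/170.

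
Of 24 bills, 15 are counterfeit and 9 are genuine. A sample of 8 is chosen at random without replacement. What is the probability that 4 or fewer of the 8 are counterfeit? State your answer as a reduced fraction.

Total selections: C(24,8) = 735471.
Count the complement (more than 4 counterfeit): C(15,5)·C(9,3) + C(15,6)·C(9,2) + C(15,7)·C(9,1) + C(15,8)·C(9,0) = 252252 + 180180 + 57915 + 6435 = 496782.
Probability = 1 − 496782/735471 = 238689/735471 = 2411/7429.

2411/7429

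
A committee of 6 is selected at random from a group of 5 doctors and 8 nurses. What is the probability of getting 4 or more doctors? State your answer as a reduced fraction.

Total selections: C(13,6) = 1716.
Favorable selections (4 or more doctors): C(5,4)·C(8,2) + C(5,5)·C(8,1) = 140 + 8 = 148.
Probability = 148/1716 = 37/429.

37/429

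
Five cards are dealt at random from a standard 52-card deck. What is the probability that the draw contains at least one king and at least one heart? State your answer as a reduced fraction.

There are C(52,5) = 2598960 possible draws.
By inclusion-exclusion on the complements, draws missing all kings or all hearts: C(48,5) + C(39,5) − C(36,5) = 1712304 + 575757 − 376992 = 1911069.
So draws with at least one of each: 2598960 − 1911069 = 687891, probability 687891/2598960 = 229297/866320.

229297/866320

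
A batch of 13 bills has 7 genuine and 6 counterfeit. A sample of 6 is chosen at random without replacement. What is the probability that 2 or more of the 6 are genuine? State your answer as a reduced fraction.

Total selections: C(13,6) = 1716.
Count the complement (fewer than 2 genuine): C(7,0)·C(6,6) + C(7,1)·C(6,5) = 1 + 42 = 43.
Probability = 1 − 43/1716 = 1673/1716.

1673/1716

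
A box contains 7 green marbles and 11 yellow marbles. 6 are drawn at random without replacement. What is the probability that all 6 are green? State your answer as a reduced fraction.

There are C(18,6) = 18564 possible selections.
Selections with all green: C(7,6) = 7.
Probability = 7/18564 = 1/2652.

1/2652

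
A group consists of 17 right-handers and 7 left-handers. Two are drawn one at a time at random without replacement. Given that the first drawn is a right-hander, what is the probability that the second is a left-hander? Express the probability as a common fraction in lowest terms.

After removing one right-hander, 23 remain: 16 right-handers and 7 left-handers.
So the probability the next is a left-hander is 7/23.

7/23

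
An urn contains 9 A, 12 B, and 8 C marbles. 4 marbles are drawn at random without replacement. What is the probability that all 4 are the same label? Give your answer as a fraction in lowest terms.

There are C(29,4) = 23751 ways to draw 4 marbles.
All same label: C(9,4) + C(12,4) + C(8,4) = 126 + 495 + 70 = 691.
Probability = 691/23751.

691/23751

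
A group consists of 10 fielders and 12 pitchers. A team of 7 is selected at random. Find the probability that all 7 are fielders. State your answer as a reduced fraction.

5/7106

There are C(22,7) = 170544 possible selections.
Selections with all fielders: C(10,7) = 120.
Probability = 120/170544 = 5/7106.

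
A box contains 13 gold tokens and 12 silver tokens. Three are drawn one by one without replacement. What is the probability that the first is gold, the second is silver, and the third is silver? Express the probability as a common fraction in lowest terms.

Multiply the conditional probabilities at each draw: 13/25 · 12/24 · 11/23 = 1716/13800 = 143/1150.

143/1150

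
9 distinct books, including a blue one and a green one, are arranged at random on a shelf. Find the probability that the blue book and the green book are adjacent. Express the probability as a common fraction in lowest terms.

2/9

There are 9! = 362880 arrangements.
Treat the blue book and the green book as a block: 8! arrangements of the blocks × 2 orders within the block = 2·40320 = 80640.
Probability = 80640/362880 = 2/9.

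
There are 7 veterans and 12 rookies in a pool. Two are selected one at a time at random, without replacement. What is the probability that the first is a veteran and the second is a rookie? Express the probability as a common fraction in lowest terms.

14/57

Multiply the conditional probabilities at each draw: 7/19 · 12/18 = 84/342 = 14/57.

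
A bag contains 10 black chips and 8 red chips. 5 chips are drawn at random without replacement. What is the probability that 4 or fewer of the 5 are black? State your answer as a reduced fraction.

Total selections: C(18,5) = 8568.
The complement is exactly 5 black: C(10,5)·C(8,0) = 252.
Probability = 1 − 252/8568 = 8316/8568 = 33/34.

33/34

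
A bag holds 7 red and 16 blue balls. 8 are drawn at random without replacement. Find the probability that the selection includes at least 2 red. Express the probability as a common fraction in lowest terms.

18062/22287

There are C(23,8) = 490314 ways to choose the 8.
Count the complement (fewer than 2 red): C(7,0)·C(16,8) + C(7,1)·C(16,7) = 12870 + 80080 = 92950.
Probability = 1 − 92950/490314 = 397364/490314 = 18062/22287.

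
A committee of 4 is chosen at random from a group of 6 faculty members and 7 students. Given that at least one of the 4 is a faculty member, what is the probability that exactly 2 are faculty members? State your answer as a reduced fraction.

63/136

Work in counts. Selections with at least one faculty member: C(13,4) − C(7,4) = 715 − 35 = 680.
Of those, selections where exactly 2 are faculty members: C(6,2)·C(7,2) = 15·21 = 315.
Conditional probability = 315/680 = 63/136.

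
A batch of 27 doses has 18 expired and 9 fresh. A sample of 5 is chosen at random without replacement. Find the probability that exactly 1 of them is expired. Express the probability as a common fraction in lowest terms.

Total number of selections: C(27,5) = 80730.
Selections with exactly 1 expired: choose 1 of the 18 expired and 4 of the 9 fresh, C(18,1)·C(9,4) = 18·126 = 2268.
Probability = 2268/80730 = 42/1495.

42/1495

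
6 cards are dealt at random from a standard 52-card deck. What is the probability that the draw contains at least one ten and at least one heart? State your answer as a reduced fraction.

6772177/20358520

There are C(52,6) = 20358520 possible draws.
By inclusion-exclusion on the complements, draws missing all tens or all hearts: C(48,6) + C(39,6) − C(36,6) = 12271512 + 3262623 − 1947792 = 13586343.
So draws with at least one of each: 20358520 − 13586343 = 6772177, probability 6772177/20358520.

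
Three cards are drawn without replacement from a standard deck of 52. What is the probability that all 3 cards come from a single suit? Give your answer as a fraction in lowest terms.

22/425

There are C(52,3) = 22100 possible 3-card hands.
Hands of one suit: 4 suits × C(13,3) = 4·286 = 1144.
Probability = 1144/22100 = 22/425.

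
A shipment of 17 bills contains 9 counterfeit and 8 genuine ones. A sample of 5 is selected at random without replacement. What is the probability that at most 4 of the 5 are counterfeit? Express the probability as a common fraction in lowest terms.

433/442

There are C(17,5) = 6188 ways to choose the 5.
The complement is exactly 5 counterfeit: C(9,5)·C(8,0) = 126.
Probability = 1 − 126/6188 = 6062/6188 = 433/442.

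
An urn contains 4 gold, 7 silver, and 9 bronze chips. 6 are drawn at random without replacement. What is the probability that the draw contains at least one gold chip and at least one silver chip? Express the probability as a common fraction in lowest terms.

There are C(20,6) = 38760 possible draws.
By inclusion-exclusion on the complements, draws missing all gold or all silver: C(16,6) + C(13,6) − C(9,6) = 8008 + 1716 − 84 = 9640.
So draws with at least one of each: 38760 − 9640 = 29120, probability 29120/38760 = 728/969.

728/969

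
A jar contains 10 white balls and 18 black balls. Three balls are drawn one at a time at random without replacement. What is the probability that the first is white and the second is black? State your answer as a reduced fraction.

Multiply the conditional probabilities at each draw: 10/28 · 18/27 = 180/756 = 5/21.

5/21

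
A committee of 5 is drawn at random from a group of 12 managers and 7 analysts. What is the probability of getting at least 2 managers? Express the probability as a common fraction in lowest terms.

1243/1292

Total selections: C(19,5) = 11628.
Count the complement (fewer than 2 managers): C(12,0)·C(7,5) + C(12,1)·C(7,4) = 21 + 420 = 441.
Probability = 1 − 441/11628 = 11187/11628 = 1243/1292.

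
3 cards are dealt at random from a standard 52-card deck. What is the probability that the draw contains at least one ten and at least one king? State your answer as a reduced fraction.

188/5525

There are C(52,3) = 22100 possible draws.
By inclusion-exclusion on the complements, draws missing all tens or all kings: C(48,3) + C(48,3) − C(44,3) = 17296 + 17296 − 13244 = 21348.
So draws with at least one of each: 22100 − 21348 = 752, probability 752/22100 = 188/5525.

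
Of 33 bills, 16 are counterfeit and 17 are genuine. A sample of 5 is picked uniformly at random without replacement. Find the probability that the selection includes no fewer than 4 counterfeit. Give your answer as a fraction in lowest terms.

There are C(33,5) = 237336 ways to choose the 5.
Favorable selections (no fewer than 4 counterfeit): C(16,4)·C(17,1) + C(16,5)·C(17,0) = 30940 + 4368 = 35308.
Probability = 35308/237336 = 8827/59334.

8827/59334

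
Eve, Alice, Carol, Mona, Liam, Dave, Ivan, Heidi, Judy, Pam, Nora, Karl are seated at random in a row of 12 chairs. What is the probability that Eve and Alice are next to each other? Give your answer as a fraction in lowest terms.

There are 12! = 479001600 arrangements.
Treat Eve and Alice as a block: 11! arrangements of the blocks × 2 orders within the block = 2·39916800 = 79833600.
Probability = 79833600/479001600 = 1/6.

1/6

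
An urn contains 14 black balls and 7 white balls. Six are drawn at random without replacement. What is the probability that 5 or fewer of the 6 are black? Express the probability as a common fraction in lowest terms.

2441/2584

Total selections: C(21,6) = 54264.
The complement is exactly 6 black: C(14,6)·C(7,0) = 3003.
Probability = 1 − 3003/54264 = 51261/54264 = 2441/2584.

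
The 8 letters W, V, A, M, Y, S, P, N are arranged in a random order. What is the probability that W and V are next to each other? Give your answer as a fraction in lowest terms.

There are 8! = 40320 arrangements.
Treat W and V as a block: 7! arrangements of the blocks × 2 orders within the block = 2·5040 = 10080.
Probability = 10080/40320 = 1/4.

1/4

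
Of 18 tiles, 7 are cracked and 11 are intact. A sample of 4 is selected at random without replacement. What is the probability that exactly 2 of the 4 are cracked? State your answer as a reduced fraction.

77/204

The sample space is all 4-subsets of the 18: C(18,4) = 3060.
Selections with exactly 2 cracked: choose 2 of the 7 cracked and 2 of the 11 intact, C(7,2)·C(11,2) = 21·55 = 1155.
Probability = 1155/3060 = 77/204.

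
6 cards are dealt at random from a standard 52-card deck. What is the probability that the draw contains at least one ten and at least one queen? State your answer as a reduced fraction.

718637/5089630

There are C(52,6) = 20358520 possible draws.
By inclusion-exclusion on the complements, draws missing all tens or all queens: C(48,6) + C(48,6) − C(44,6) = 12271512 + 12271512 − 7059052 = 17483972.
So draws with at least one of each: 20358520 − 17483972 = 2874548, probability 2874548/20358520 = 718637/5089630.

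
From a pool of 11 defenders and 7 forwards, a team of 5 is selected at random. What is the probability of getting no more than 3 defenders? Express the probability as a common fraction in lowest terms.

23/34

Total selections: C(18,5) = 8568.
Count the complement (more than 3 defenders): C(11,4)·C(7,1) + C(11,5)·C(7,0) = 2310 + 462 = 2772.
Probability = 1 − 2772/8568 = 5796/8568 = 23/34.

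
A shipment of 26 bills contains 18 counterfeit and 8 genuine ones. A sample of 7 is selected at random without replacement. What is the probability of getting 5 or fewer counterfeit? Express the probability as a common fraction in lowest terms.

4591/6325

Total selections: C(26,7) = 657800.
Favorable selections (5 or fewer counterfeit): C(18,0)·C(8,7) + C(18,1)·C(8,6) + C(18,2)·C(8,5) + C(18,3)·C(8,4) + C(18,4)·C(8,3) + C(18,5)·C(8,2) = 8 + 504 + 8568 + 57120 + 171360 + 239904 = 477464.
Probability = 477464/657800 = 4591/6325.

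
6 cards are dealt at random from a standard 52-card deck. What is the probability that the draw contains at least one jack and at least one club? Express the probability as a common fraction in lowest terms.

There are C(52,6) = 20358520 possible draws.
By inclusion-exclusion on the complements, draws missing all jacks or all clubs: C(48,6) + C(39,6) − C(36,6) = 12271512 + 3262623 − 1947792 = 13586343.
So draws with at least one of each: 20358520 − 13586343 = 6772177, probability 6772177/20358520.

6772177/20358520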